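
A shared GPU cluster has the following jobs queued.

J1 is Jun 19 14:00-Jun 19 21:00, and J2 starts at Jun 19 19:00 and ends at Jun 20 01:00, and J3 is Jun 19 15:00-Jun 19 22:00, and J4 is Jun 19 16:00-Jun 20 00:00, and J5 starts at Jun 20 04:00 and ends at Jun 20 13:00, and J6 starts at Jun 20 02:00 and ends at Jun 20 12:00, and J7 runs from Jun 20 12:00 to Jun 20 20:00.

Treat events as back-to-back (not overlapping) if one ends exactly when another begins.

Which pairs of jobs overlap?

Sorted by start: J1, J3, J4, J2, J6, J5, J7.
J3 starts before J1 ends → J1 and J3 overlap.
J4 starts before J1 ends → J1 and J4 overlap.
J2 starts before J1 ends → J1 and J2 overlap.
J6 starts after J1 ends — done with J1.
J4 starts before J3 ends → J3 and J4 overlap.
J2 starts before J3 ends → J3 and J2 overlap.
J6 starts after J3 ends — done with J3.
J2 starts before J4 ends → J4 and J2 overlap.
J6 starts after J4 ends — done with J4.
J6 starts after J2 ends — done with J2.
J5 starts before J6 ends → J6 and J5 overlap.
J7 starts exactly when J6 ends (back-to-back, no overlap).
J7 starts before J5 ends → J5 and J7 overlap.

J1 & J2, J1 & J3, J1 & J4, J2 & J3, J2 & J4, J3 & J4, J5 & J6, J5 & J7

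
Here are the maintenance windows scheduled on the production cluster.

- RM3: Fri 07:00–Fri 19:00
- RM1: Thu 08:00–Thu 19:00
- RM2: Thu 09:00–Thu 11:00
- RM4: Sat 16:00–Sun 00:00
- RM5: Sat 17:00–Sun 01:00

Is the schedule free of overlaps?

No

Sorted by start: RM1, RM2, RM3, RM4, RM5.
RM2 starts before RM1 ends → RM1 and RM2 overlap.
That's a conflict, so the schedule is not conflict-free.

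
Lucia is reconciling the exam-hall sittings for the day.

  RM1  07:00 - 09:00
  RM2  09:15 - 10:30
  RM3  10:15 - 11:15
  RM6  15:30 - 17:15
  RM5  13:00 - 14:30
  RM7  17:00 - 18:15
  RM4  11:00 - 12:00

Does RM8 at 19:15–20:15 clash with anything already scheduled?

RM1: ends 09:00 at or before RM8 starts 19:15 → clear.
RM2: ends 10:30 at or before RM8 starts 19:15 → clear.
RM3: ends 11:15 at or before RM8 starts 19:15 → clear.
RM4: ends 12:00 at or before RM8 starts 19:15 → clear.
RM5: ends 14:30 at or before RM8 starts 19:15 → clear.
RM6: ends 17:15 at or before RM8 starts 19:15 → clear.
RM7: ends 18:15 at or before RM8 starts 19:15 → clear.

No — it doesn't clash with anything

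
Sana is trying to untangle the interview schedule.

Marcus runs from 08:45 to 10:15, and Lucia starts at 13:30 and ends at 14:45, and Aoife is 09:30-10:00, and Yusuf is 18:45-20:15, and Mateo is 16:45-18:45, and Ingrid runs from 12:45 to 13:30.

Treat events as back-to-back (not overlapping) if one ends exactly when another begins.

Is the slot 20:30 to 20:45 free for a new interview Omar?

Marcus: ends 10:15 at or before Omar starts 20:30 → clear.
Aoife: ends 10:00 at or before Omar starts 20:30 → clear.
Ingrid: ends 13:30 at or before Omar starts 20:30 → clear.
Lucia: ends 14:45 at or before Omar starts 20:30 → clear.
Mateo: ends 18:45 at or before Omar starts 20:30 → clear.
Yusuf: ends 20:15 at or before Omar starts 20:30 → clear.

Yes — the slot is free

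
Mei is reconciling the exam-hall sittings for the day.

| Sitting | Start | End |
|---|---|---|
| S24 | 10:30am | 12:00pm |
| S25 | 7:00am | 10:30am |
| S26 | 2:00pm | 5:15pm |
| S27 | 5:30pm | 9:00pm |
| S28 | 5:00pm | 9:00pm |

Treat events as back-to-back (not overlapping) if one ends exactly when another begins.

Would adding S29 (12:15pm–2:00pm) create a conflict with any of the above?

S25: ends 10:30am at or before S29 starts 12:15pm → clear.
S24: ends 12:00pm at or before S29 starts 12:15pm → clear.
S26: starts 2:00pm at or after S29 ends 2:00pm → clear.
S28: starts 5:00pm at or after S29 ends 2:00pm → clear.
S27: starts 5:30pm at or after S29 ends 2:00pm → clear.

No — it doesn't clash with anything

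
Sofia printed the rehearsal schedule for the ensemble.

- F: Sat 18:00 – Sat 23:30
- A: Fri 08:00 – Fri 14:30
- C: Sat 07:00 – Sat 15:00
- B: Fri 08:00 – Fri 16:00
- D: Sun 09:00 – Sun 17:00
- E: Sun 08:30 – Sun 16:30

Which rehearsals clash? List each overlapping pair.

Two intervals overlap when each starts before the other ends.
Sorted by start: A, B, C, F, E, D.
B starts before A ends → A and B overlap.
C starts after A ends — done with A.
C starts after B ends — done with B.
F starts after C ends — done with C.
E starts after F ends — done with F.
D starts before E ends → E and D overlap.

A & B, D & E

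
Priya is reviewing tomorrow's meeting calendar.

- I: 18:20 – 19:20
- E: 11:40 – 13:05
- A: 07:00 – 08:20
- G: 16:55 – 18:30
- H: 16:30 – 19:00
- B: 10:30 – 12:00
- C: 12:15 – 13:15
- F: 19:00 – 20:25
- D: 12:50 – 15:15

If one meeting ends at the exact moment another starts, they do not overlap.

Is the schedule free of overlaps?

Sorted by start: A, B, E, C, D, H, G, I, F.
B starts after A ends; A is clear from here.
E starts before B ends → B and E overlap.
That's a conflict, so the schedule is not conflict-free.

No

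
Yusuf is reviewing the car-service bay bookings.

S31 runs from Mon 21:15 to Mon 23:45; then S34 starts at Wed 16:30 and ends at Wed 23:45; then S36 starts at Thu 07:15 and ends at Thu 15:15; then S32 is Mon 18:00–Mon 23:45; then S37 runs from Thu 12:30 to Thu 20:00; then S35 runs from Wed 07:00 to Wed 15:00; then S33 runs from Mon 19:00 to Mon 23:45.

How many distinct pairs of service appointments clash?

Sorted by start: S32, S33, S31, S35, S34, S36, S37.
S33 starts before S32 ends → S32 and S33 overlap.
S31 starts before S32 ends → S32 and S31 overlap.
S35 starts after S32 ends — done with S32.
S31 starts before S33 ends → S33 and S31 overlap.
S35 starts after S33 ends — done with S33.
S35 starts after S31 ends — done with S31.
S34 starts after S35 ends — done with S35.
S36 starts after S34 ends — done with S34.
S37 starts before S36 ends → S36 and S37 overlap.
Overlapping pairs: S31 & S32, S31 & S33, S32 & S33, S36 & S37 — 4 in total.

4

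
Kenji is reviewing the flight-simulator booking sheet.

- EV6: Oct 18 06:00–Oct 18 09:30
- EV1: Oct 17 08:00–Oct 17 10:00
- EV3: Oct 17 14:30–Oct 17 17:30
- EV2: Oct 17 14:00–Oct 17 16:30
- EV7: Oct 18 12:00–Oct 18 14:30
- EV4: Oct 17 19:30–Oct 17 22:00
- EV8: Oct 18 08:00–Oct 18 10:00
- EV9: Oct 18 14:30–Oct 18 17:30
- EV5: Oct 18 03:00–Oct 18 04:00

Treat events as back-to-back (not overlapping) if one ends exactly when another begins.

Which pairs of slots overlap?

EV2 & EV3, EV6 & EV8

Sorted by start: EV1, EV2, EV3, EV4, EV5, EV6, EV8, EV7, EV9.
EV2 starts after EV1 ends, so EV1 has no further overlaps.
EV3 starts before EV2 ends → EV2 and EV3 overlap.
EV4 starts after EV2 ends, so EV2 has no further overlaps.
EV4 starts after EV3 ends, so EV3 has no further overlaps.
EV5 starts after EV4 ends, so EV4 has no further overlaps.
EV6 starts after EV5 ends, so EV5 has no further overlaps.
EV8 starts before EV6 ends → EV6 and EV8 overlap.
EV7 starts after EV6 ends, so EV6 has no further overlaps.
EV7 starts after EV8 ends, so EV8 has no further overlaps.
EV9 starts exactly when EV7 ends (back-to-back, no overlap).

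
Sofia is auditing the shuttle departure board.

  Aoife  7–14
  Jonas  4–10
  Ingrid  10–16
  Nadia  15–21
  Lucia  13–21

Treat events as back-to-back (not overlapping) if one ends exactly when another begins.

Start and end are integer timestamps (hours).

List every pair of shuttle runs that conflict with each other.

Aoife & Ingrid, Aoife & Jonas, Aoife & Lucia, Ingrid & Lucia, Ingrid & Nadia, Lucia & Nadia

Two intervals overlap when each starts before the other ends.
Sorted by start: Jonas, Aoife, Ingrid, Lucia, Nadia.
Aoife starts before Jonas ends → Jonas and Aoife overlap.
Ingrid starts exactly when Jonas ends (back-to-back, no overlap), so Jonas has no further overlaps.
Ingrid starts before Aoife ends → Aoife and Ingrid overlap.
Lucia starts before Aoife ends → Aoife and Lucia overlap.
Nadia starts after Aoife ends.
Lucia starts before Ingrid ends → Ingrid and Lucia overlap.
Nadia starts before Ingrid ends → Ingrid and Nadia overlap.
Nadia starts before Lucia ends → Lucia and Nadia overlap.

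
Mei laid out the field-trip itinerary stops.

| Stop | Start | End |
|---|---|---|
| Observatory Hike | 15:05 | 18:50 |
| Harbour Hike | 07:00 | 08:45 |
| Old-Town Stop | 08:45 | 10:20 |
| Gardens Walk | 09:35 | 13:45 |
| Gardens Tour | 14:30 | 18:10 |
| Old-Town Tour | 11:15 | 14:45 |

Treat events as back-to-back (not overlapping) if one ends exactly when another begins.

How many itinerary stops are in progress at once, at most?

2

Sweep the timeline, counting +1 at each start and −1 at each end (ends before starts at a tie):
07:00 start Harbour Hike → 1
08:45 end Harbour Hike → 0
08:45 start Old-Town Stop → 1
09:35 start Gardens Walk → 2
10:20 end Old-Town Stop → 1
11:15 start Old-Town Tour → 2
13:45 end Gardens Walk → 1
14:30 start Gardens Tour → 2
14:45 end Old-Town Tour → 1
15:05 start Observatory Hike → 2
18:10 end Gardens Tour → 1
18:50 end Observatory Hike → 0
Peak is 2, at 09:35 (Gardens Walk, Old-Town Stop).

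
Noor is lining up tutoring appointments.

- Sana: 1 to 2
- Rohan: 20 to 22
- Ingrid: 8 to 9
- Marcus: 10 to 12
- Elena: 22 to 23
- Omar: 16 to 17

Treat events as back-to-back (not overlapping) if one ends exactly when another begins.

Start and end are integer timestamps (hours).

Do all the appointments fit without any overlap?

Sorted by start: Sana, Ingrid, Marcus, Omar, Rohan, Elena.
Ingrid starts after Sana ends; Sana is clear from here.
Marcus starts after Ingrid ends; Ingrid is clear from here.
Omar starts after Marcus ends; Marcus is clear from here.
Rohan starts after Omar ends; Omar is clear from here.
Elena starts exactly when Rohan ends (back-to-back, no overlap).
Every pair is clear; the schedule has no overlaps.

Yes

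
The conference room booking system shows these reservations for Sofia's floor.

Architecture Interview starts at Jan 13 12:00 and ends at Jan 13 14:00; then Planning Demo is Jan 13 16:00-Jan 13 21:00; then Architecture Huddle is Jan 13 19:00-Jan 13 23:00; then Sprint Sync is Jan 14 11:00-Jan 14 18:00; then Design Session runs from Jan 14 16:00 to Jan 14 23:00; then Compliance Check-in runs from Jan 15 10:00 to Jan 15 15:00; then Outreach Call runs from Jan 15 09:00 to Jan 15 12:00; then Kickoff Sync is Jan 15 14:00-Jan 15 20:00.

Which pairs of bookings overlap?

Architecture Huddle & Planning Demo, Compliance Check-in & Kickoff Sync, Compliance Check-in & Outreach Call, Design Session & Sprint Sync

Sorted by start: Architecture Interview, Planning Demo, Architecture Huddle, Sprint Sync, Design Session, Outreach Call, Compliance Check-in, Kickoff Sync.
Planning Demo starts after Architecture Interview ends, so nothing later overlaps Architecture Interview either.
Architecture Huddle starts before Planning Demo ends → Planning Demo and Architecture Huddle overlap.
Sprint Sync starts after Planning Demo ends, so nothing later overlaps Planning Demo either.
Sprint Sync starts after Architecture Huddle ends, so nothing later overlaps Architecture Huddle either.
Design Session starts before Sprint Sync ends → Sprint Sync and Design Session overlap.
Outreach Call starts after Sprint Sync ends, so nothing later overlaps Sprint Sync either.
Outreach Call starts after Design Session ends, so nothing later overlaps Design Session either.
Compliance Check-in starts before Outreach Call ends → Outreach Call and Compliance Check-in overlap.
Kickoff Sync starts after Outreach Call ends.
Kickoff Sync starts before Compliance Check-in ends → Compliance Check-in and Kickoff Sync overlap.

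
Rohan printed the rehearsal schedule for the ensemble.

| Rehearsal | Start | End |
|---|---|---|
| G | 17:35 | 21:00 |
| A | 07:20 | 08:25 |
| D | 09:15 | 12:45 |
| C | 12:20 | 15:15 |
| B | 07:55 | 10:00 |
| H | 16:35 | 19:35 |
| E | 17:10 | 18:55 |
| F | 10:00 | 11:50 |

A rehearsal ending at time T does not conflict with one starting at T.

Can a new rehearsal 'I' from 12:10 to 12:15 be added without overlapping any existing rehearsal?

A: ends 08:25 at or before I starts 12:10 → clear.
B: ends 10:00 at or before I starts 12:10 → clear.
D: starts 09:15 before I ends 12:15, and ends 12:45 after I starts 12:10 → overlap.
F: ends 11:50 at or before I starts 12:10 → clear.
C: starts 12:20 at or after I ends 12:15 → clear.
H: starts 16:35 at or after I ends 12:15 → clear.
E: starts 17:10 at or after I ends 12:15 → clear.
G: starts 17:35 at or after I ends 12:15 → clear.
I overlaps D.

No — it overlaps D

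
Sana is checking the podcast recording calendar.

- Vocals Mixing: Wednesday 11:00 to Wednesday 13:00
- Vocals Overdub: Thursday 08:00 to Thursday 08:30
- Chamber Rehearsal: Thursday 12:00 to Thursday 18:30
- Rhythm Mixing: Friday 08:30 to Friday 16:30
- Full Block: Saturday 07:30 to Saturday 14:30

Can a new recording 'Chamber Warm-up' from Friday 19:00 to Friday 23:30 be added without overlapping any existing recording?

Yes — the slot is free

Vocals Mixing: ends Wednesday 13:00 at or before Chamber Warm-up starts Friday 19:00 → clear.
Vocals Overdub: ends Thursday 08:30 at or before Chamber Warm-up starts Friday 19:00 → clear.
Chamber Rehearsal: ends Thursday 18:30 at or before Chamber Warm-up starts Friday 19:00 → clear.
Rhythm Mixing: ends Friday 16:30 at or before Chamber Warm-up starts Friday 19:00 → clear.
Full Block: starts Saturday 07:30 at or after Chamber Warm-up ends Friday 23:30 → clear.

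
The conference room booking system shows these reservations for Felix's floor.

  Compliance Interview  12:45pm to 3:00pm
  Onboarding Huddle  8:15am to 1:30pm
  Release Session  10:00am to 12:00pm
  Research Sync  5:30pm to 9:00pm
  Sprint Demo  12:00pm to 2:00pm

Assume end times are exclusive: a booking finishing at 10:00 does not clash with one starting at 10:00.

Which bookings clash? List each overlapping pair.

Check each pair: they overlap iff neither finishes before the other starts.
Sorted by start: Onboarding Huddle, Release Session, Sprint Demo, Compliance Interview, Research Sync.
Release Session starts before Onboarding Huddle ends → Onboarding Huddle and Release Session overlap.
Sprint Demo starts before Onboarding Huddle ends → Onboarding Huddle and Sprint Demo overlap.
Compliance Interview starts before Onboarding Huddle ends → Onboarding Huddle and Compliance Interview overlap.
Research Sync starts after Onboarding Huddle ends.
Sprint Demo starts exactly when Release Session ends (back-to-back, no overlap), so Release Session has no further overlaps.
Compliance Interview starts before Sprint Demo ends → Sprint Demo and Compliance Interview overlap.
Research Sync starts after Sprint Demo ends.
Research Sync starts after Compliance Interview ends.

Compliance Interview & Onboarding Huddle, Compliance Interview & Sprint Demo, Onboarding Huddle & Release Session, Onboarding Huddle & Sprint Demo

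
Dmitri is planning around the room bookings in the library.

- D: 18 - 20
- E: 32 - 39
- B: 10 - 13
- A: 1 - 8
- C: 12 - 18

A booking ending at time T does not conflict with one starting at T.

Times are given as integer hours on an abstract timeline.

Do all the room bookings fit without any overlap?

Sorted by start: A, B, C, D, E.
B starts after A ends, so A has no further overlaps.
C starts before B ends → B and C overlap.
That's a conflict, so the schedule is not conflict-free.

No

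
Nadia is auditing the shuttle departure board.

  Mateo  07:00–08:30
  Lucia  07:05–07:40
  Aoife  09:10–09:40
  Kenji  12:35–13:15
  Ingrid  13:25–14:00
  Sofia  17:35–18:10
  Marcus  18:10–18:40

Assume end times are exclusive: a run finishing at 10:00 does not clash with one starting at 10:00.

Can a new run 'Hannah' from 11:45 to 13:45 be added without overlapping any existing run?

No — it overlaps Ingrid, Kenji

Mateo: ends 08:30 at or before Hannah starts 11:45 → clear.
Lucia: ends 07:40 at or before Hannah starts 11:45 → clear.
Aoife: ends 09:40 at or before Hannah starts 11:45 → clear.
Kenji: starts 12:35 before Hannah ends 13:45, and ends 13:15 after Hannah starts 11:45 → overlap.
Ingrid: starts 13:25 before Hannah ends 13:45, and ends 14:00 after Hannah starts 11:45 → overlap.
Sofia: starts 17:35 at or after Hannah ends 13:45 → clear.
Marcus: starts 18:10 at or after Hannah ends 13:45 → clear.
Hannah overlaps Kenji, Ingrid.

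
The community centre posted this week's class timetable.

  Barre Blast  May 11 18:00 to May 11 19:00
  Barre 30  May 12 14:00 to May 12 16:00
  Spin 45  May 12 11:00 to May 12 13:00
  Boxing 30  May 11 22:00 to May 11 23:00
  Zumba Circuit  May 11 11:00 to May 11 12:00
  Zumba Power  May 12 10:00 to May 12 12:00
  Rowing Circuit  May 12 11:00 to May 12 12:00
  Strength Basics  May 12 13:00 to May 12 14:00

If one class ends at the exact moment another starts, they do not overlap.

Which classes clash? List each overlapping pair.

Two intervals overlap when each starts before the other ends.
Sorted by start: Zumba Circuit, Barre Blast, Boxing 30, Zumba Power, Rowing Circuit, Spin 45, Strength Basics, Barre 30.
Barre Blast starts after Zumba Circuit ends — done with Zumba Circuit.
Boxing 30 starts after Barre Blast ends — done with Barre Blast.
Zumba Power starts after Boxing 30 ends — done with Boxing 30.
Rowing Circuit starts before Zumba Power ends → Zumba Power and Rowing Circuit overlap.
Spin 45 starts before Zumba Power ends → Zumba Power and Spin 45 overlap.
Strength Basics starts after Zumba Power ends — done with Zumba Power.
Spin 45 starts before Rowing Circuit ends → Rowing Circuit and Spin 45 overlap.
Strength Basics starts after Rowing Circuit ends — done with Rowing Circuit.
Strength Basics starts exactly when Spin 45 ends (back-to-back, no overlap) — done with Spin 45.
Barre 30 starts exactly when Strength Basics ends (back-to-back, no overlap).

Rowing Circuit & Spin 45, Rowing Circuit & Zumba Power, Spin 45 & Zumba Power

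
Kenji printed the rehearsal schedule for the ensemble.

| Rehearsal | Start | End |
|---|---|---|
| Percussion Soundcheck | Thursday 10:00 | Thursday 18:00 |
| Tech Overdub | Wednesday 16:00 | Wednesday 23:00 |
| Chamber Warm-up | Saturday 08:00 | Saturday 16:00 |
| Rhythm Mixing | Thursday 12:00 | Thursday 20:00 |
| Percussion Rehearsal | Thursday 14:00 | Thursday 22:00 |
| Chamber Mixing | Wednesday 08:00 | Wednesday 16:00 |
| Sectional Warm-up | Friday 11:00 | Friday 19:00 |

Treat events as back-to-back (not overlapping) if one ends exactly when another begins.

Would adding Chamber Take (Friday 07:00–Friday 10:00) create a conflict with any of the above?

No — it doesn't clash with anything

Chamber Mixing: ends Wednesday 16:00 at or before Chamber Take starts Friday 07:00 → clear.
Tech Overdub: ends Wednesday 23:00 at or before Chamber Take starts Friday 07:00 → clear.
Percussion Soundcheck: ends Thursday 18:00 at or before Chamber Take starts Friday 07:00 → clear.
Rhythm Mixing: ends Thursday 20:00 at or before Chamber Take starts Friday 07:00 → clear.
Percussion Rehearsal: ends Thursday 22:00 at or before Chamber Take starts Friday 07:00 → clear.
Sectional Warm-up: starts Friday 11:00 at or after Chamber Take ends Friday 10:00 → clear.
Chamber Warm-up: starts Saturday 08:00 at or after Chamber Take ends Friday 10:00 → clear.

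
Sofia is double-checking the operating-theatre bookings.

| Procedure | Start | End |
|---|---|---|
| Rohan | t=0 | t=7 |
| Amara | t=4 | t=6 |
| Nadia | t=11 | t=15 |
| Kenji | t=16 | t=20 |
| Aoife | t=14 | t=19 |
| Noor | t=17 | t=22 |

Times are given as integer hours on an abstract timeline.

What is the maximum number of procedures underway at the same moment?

3

Walk through starts and ends in time order (an end at T is processed before a start at T):
t=0 start Rohan → 1
t=4 start Amara → 2
t=6 end Amara → 1
t=7 end Rohan → 0
t=11 start Nadia → 1
t=14 start Aoife → 2
t=15 end Nadia → 1
t=16 start Kenji → 2
t=17 start Noor → 3
t=19 end Aoife → 2
t=20 end Kenji → 1
t=22 end Noor → 0
Peak is 3, at t=17 (Aoife, Kenji, Noor).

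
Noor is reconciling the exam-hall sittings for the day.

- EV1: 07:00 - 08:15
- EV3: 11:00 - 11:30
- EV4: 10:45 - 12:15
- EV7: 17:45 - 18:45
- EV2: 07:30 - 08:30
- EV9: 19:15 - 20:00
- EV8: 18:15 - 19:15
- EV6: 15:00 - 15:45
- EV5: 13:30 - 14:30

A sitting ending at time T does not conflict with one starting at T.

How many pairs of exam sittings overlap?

Two intervals overlap when each starts before the other ends.
Sorted by start: EV1, EV2, EV4, EV3, EV5, EV6, EV7, EV8, EV9.
EV2 starts before EV1 ends → EV1 and EV2 overlap.
EV4 starts after EV1 ends, so nothing later overlaps EV1 either.
EV4 starts after EV2 ends, so nothing later overlaps EV2 either.
EV3 starts before EV4 ends → EV4 and EV3 overlap.
EV5 starts after EV4 ends, so nothing later overlaps EV4 either.
EV5 starts after EV3 ends, so nothing later overlaps EV3 either.
EV6 starts after EV5 ends, so nothing later overlaps EV5 either.
EV7 starts after EV6 ends, so nothing later overlaps EV6 either.
EV8 starts before EV7 ends → EV7 and EV8 overlap.
EV9 starts after EV7 ends.
EV9 starts exactly when EV8 ends (back-to-back, no overlap).
Overlapping pairs: EV1 & EV2, EV3 & EV4, EV7 & EV8 — 3 in total.

3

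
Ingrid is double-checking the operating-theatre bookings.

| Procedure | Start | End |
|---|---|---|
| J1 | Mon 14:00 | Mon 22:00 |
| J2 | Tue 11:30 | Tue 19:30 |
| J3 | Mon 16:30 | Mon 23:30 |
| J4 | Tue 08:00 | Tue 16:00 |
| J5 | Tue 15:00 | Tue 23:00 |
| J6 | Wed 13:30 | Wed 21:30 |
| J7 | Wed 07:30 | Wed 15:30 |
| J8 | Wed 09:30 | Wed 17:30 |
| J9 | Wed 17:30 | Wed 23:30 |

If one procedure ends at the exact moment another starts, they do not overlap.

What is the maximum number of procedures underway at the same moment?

Sweep the timeline, counting +1 at each start and −1 at each end (ends before starts at a tie):
Mon 14:00 start J1 → 1
Mon 16:30 start J3 → 2
Mon 22:00 end J1 → 1
Mon 23:30 end J3 → 0
Tue 08:00 start J4 → 1
Tue 11:30 start J2 → 2
Tue 15:00 start J5 → 3
Tue 16:00 end J4 → 2
Tue 19:30 end J2 → 1
Tue 23:00 end J5 → 0
Wed 07:30 start J7 → 1
Wed 09:30 start J8 → 2
Wed 13:30 start J6 → 3
Wed 15:30 end J7 → 2
Wed 17:30 end J8 → 1
Wed 17:30 start J9 → 2
Wed 21:30 end J6 → 1
Wed 23:30 end J9 → 0
Peak is 3, at Tue 15:00 (J2, J4, J5).

3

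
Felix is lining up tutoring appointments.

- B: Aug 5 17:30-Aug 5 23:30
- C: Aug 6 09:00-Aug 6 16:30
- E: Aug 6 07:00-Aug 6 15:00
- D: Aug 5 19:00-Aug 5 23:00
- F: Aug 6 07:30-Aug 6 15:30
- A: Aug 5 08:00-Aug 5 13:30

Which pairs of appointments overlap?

B & D, C & E, C & F, E & F

Sorted by start: A, B, D, E, F, C.
B starts after A ends; A is clear from here.
D starts before B ends → B and D overlap.
E starts after B ends; B is clear from here.
E starts after D ends; D is clear from here.
F starts before E ends → E and F overlap.
C starts before E ends → E and C overlap.
C starts before F ends → F and C overlap.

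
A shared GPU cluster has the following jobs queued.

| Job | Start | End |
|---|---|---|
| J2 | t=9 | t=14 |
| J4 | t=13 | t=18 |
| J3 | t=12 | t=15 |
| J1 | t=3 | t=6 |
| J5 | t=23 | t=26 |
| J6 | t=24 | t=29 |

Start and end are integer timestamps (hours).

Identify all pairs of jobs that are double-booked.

Two intervals overlap when each starts before the other ends.
Sorted by start: J1, J2, J3, J4, J5, J6.
J2 starts after J1 ends, so J1 has no further overlaps.
J3 starts before J2 ends → J2 and J3 overlap.
J4 starts before J2 ends → J2 and J4 overlap.
J5 starts after J2 ends, so J2 has no further overlaps.
J4 starts before J3 ends → J3 and J4 overlap.
J5 starts after J3 ends, so J3 has no further overlaps.
J5 starts after J4 ends, so J4 has no further overlaps.
J6 starts before J5 ends → J5 and J6 overlap.

J2 & J3, J2 & J4, J3 & J4, J5 & J6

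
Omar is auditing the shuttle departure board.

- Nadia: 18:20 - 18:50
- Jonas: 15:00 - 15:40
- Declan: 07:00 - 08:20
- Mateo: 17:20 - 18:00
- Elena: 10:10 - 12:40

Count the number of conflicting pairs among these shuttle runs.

0

Sorted by start: Declan, Elena, Jonas, Mateo, Nadia.
Elena starts after Declan ends; Declan is clear from here.
Jonas starts after Elena ends; Elena is clear from here.
Mateo starts after Jonas ends; Jonas is clear from here.
Nadia starts after Mateo ends.
No pair overlaps.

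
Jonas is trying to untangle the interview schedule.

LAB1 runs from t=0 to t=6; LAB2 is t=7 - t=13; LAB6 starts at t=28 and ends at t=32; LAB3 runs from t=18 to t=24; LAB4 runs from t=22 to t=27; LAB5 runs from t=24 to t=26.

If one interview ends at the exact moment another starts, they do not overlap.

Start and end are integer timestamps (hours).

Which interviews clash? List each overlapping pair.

Sorted by start: LAB1, LAB2, LAB3, LAB4, LAB5, LAB6.
LAB2 starts after LAB1 ends, so LAB1 has no further overlaps.
LAB3 starts after LAB2 ends, so LAB2 has no further overlaps.
LAB4 starts before LAB3 ends → LAB3 and LAB4 overlap.
LAB5 starts exactly when LAB3 ends (back-to-back, no overlap), so LAB3 has no further overlaps.
LAB5 starts before LAB4 ends → LAB4 and LAB5 overlap.
LAB6 starts after LAB4 ends.
LAB6 starts after LAB5 ends.

LAB3 & LAB4, LAB4 & LAB5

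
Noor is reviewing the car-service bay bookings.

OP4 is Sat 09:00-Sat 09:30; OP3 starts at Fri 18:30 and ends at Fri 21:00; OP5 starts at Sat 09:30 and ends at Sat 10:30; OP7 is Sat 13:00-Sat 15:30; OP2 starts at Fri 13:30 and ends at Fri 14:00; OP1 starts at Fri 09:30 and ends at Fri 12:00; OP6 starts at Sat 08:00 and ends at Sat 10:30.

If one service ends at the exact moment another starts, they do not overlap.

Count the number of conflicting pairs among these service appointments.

Sorted by start: OP1, OP2, OP3, OP6, OP4, OP5, OP7.
OP2 starts after OP1 ends — done with OP1.
OP3 starts after OP2 ends — done with OP2.
OP6 starts after OP3 ends — done with OP3.
OP4 starts before OP6 ends → OP6 and OP4 overlap.
OP5 starts before OP6 ends → OP6 and OP5 overlap.
OP7 starts after OP6 ends.
OP5 starts exactly when OP4 ends (back-to-back, no overlap) — done with OP4.
OP7 starts after OP5 ends.
Overlapping pairs: OP4 & OP6, OP5 & OP6 — 2 in total.

2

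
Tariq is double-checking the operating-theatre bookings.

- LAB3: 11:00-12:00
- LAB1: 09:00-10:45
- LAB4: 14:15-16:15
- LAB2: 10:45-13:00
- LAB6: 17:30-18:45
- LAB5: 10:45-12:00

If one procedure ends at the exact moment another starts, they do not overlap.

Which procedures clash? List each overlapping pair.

Sorted by start: LAB1, LAB2, LAB5, LAB3, LAB4, LAB6.
LAB2 starts exactly when LAB1 ends (back-to-back, no overlap), so nothing later overlaps LAB1 either.
LAB5 starts before LAB2 ends → LAB2 and LAB5 overlap.
LAB3 starts before LAB2 ends → LAB2 and LAB3 overlap.
LAB4 starts after LAB2 ends, so nothing later overlaps LAB2 either.
LAB3 starts before LAB5 ends → LAB5 and LAB3 overlap.
LAB4 starts after LAB5 ends, so nothing later overlaps LAB5 either.
LAB4 starts after LAB3 ends, so nothing later overlaps LAB3 either.
LAB6 starts after LAB4 ends.

LAB2 & LAB3, LAB2 & LAB5, LAB3 & LAB5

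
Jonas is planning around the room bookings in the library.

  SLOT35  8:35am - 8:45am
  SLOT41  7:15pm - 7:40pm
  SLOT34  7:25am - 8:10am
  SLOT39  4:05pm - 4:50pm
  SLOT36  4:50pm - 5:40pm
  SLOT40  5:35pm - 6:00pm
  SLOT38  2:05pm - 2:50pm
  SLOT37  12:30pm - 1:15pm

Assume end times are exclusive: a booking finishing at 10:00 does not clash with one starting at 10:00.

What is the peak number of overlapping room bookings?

2

Sweep the timeline, counting +1 at each start and −1 at each end (ends before starts at a tie):
7:25am start SLOT34 → 1
8:10am end SLOT34 → 0
8:35am start SLOT35 → 1
8:45am end SLOT35 → 0
12:30pm start SLOT37 → 1
1:15pm end SLOT37 → 0
2:05pm start SLOT38 → 1
2:50pm end SLOT38 → 0
4:05pm start SLOT39 → 1
4:50pm end SLOT39 → 0
4:50pm start SLOT36 → 1
5:35pm start SLOT40 → 2
5:40pm end SLOT36 → 1
6:00pm end SLOT40 → 0
7:15pm start SLOT41 → 1
7:40pm end SLOT41 → 0
Peak is 2, at 5:35pm (SLOT36, SLOT40).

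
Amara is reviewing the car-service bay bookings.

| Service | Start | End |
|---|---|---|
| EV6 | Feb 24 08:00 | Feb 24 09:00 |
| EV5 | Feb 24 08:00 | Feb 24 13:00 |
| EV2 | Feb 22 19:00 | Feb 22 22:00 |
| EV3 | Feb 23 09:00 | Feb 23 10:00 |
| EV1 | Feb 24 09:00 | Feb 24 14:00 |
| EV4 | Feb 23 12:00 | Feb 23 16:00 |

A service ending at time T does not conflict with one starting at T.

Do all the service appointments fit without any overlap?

No

Two intervals overlap when each starts before the other ends.
Sorted by start: EV2, EV3, EV4, EV5, EV6, EV1.
EV3 starts after EV2 ends; EV2 is clear from here.
EV4 starts after EV3 ends; EV3 is clear from here.
EV5 starts after EV4 ends; EV4 is clear from here.
EV6 starts before EV5 ends → EV5 and EV6 overlap.
That's a conflict, so the schedule is not conflict-free.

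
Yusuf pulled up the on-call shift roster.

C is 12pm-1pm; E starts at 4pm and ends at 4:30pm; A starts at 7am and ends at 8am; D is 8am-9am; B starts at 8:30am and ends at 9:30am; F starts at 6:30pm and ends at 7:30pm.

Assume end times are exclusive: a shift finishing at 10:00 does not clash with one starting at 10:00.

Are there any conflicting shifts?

Yes

Check each pair: they overlap iff neither finishes before the other starts.
Sorted by start: A, D, B, C, E, F.
D starts exactly when A ends (back-to-back, no overlap); A is clear from here.
B starts before D ends → D and B overlap.
That's a conflict, so the schedule is not conflict-free.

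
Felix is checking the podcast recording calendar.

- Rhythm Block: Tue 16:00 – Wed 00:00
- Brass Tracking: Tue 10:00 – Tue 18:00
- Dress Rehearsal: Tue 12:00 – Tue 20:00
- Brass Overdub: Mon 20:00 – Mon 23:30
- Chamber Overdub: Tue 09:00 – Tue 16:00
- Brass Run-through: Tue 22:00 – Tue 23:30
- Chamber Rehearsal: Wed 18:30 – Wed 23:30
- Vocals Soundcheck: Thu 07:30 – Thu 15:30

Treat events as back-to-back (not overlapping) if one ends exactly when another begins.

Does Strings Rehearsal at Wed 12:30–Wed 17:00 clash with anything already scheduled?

Brass Overdub: ends Mon 23:30 at or before Strings Rehearsal starts Wed 12:30 → clear.
Chamber Overdub: ends Tue 16:00 at or before Strings Rehearsal starts Wed 12:30 → clear.
Brass Tracking: ends Tue 18:00 at or before Strings Rehearsal starts Wed 12:30 → clear.
Dress Rehearsal: ends Tue 20:00 at or before Strings Rehearsal starts Wed 12:30 → clear.
Rhythm Block: ends Wed 00:00 at or before Strings Rehearsal starts Wed 12:30 → clear.
Brass Run-through: ends Tue 23:30 at or before Strings Rehearsal starts Wed 12:30 → clear.
Chamber Rehearsal: starts Wed 18:30 at or after Strings Rehearsal ends Wed 17:00 → clear.
Vocals Soundcheck: starts Thu 07:30 at or after Strings Rehearsal ends Wed 17:00 → clear.

No — it doesn't clash with anything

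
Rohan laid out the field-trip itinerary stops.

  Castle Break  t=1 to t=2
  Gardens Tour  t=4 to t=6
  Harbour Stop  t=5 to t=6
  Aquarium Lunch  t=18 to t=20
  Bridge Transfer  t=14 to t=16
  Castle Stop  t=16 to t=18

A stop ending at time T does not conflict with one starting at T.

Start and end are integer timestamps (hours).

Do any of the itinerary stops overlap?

Yes

Check each pair: they overlap iff neither finishes before the other starts.
Sorted by start: Castle Break, Gardens Tour, Harbour Stop, Bridge Transfer, Castle Stop, Aquarium Lunch.
Gardens Tour starts after Castle Break ends; Castle Break is clear from here.
Harbour Stop starts before Gardens Tour ends → Gardens Tour and Harbour Stop overlap.
That's a conflict, so the schedule is not conflict-free.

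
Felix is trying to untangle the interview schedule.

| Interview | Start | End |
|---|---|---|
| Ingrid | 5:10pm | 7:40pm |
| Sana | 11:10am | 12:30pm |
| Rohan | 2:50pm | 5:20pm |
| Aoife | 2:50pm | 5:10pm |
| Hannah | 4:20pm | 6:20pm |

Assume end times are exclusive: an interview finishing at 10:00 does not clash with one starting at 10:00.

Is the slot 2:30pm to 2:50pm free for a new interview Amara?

Yes — the slot is free

Sana: ends 12:30pm at or before Amara starts 2:30pm → clear.
Rohan: starts 2:50pm at or after Amara ends 2:50pm → clear.
Aoife: starts 2:50pm at or after Amara ends 2:50pm → clear.
Hannah: starts 4:20pm at or after Amara ends 2:50pm → clear.
Ingrid: starts 5:10pm at or after Amara ends 2:50pm → clear.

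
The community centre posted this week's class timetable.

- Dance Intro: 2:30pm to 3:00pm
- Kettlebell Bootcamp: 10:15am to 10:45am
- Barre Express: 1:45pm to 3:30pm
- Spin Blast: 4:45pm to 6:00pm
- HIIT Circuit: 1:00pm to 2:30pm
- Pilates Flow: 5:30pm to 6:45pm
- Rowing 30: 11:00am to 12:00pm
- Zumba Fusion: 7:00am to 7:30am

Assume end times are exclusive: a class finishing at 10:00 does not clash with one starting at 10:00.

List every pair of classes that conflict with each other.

Sorted by start: Zumba Fusion, Kettlebell Bootcamp, Rowing 30, HIIT Circuit, Barre Express, Dance Intro, Spin Blast, Pilates Flow.
Kettlebell Bootcamp starts after Zumba Fusion ends, so Zumba Fusion has no further overlaps.
Rowing 30 starts after Kettlebell Bootcamp ends, so Kettlebell Bootcamp has no further overlaps.
HIIT Circuit starts after Rowing 30 ends, so Rowing 30 has no further overlaps.
Barre Express starts before HIIT Circuit ends → HIIT Circuit and Barre Express overlap.
Dance Intro starts exactly when HIIT Circuit ends (back-to-back, no overlap), so HIIT Circuit has no further overlaps.
Dance Intro starts before Barre Express ends → Barre Express and Dance Intro overlap.
Spin Blast starts after Barre Express ends, so Barre Express has no further overlaps.
Spin Blast starts after Dance Intro ends, so Dance Intro has no further overlaps.
Pilates Flow starts before Spin Blast ends → Spin Blast and Pilates Flow overlap.

Barre Express & Dance Intro, Barre Express & HIIT Circuit, Pilates Flow & Spin Blast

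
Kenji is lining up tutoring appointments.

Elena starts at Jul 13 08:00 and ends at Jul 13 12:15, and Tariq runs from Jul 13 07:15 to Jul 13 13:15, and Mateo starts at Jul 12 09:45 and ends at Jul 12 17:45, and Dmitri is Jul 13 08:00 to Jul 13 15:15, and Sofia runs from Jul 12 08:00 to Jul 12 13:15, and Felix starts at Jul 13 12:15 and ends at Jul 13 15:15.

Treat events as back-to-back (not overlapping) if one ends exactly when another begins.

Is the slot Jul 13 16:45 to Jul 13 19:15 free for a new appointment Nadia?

Yes — the slot is free

Sofia: ends Jul 12 13:15 at or before Nadia starts Jul 13 16:45 → clear.
Mateo: ends Jul 12 17:45 at or before Nadia starts Jul 13 16:45 → clear.
Tariq: ends Jul 13 13:15 at or before Nadia starts Jul 13 16:45 → clear.
Dmitri: ends Jul 13 15:15 at or before Nadia starts Jul 13 16:45 → clear.
Elena: ends Jul 13 12:15 at or before Nadia starts Jul 13 16:45 → clear.
Felix: ends Jul 13 15:15 at or before Nadia starts Jul 13 16:45 → clear.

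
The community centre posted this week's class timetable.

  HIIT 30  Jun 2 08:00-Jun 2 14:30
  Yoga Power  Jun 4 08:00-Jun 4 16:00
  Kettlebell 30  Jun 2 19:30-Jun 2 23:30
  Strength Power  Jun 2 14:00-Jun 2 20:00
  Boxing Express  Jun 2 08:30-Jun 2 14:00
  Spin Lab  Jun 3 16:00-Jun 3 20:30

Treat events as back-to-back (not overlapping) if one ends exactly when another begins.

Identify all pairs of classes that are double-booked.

Boxing Express & HIIT 30, HIIT 30 & Strength Power, Kettlebell 30 & Strength Power

Sorted by start: HIIT 30, Boxing Express, Strength Power, Kettlebell 30, Spin Lab, Yoga Power.
Boxing Express starts before HIIT 30 ends → HIIT 30 and Boxing Express overlap.
Strength Power starts before HIIT 30 ends → HIIT 30 and Strength Power overlap.
Kettlebell 30 starts after HIIT 30 ends, so nothing later overlaps HIIT 30 either.
Strength Power starts exactly when Boxing Express ends (back-to-back, no overlap), so nothing later overlaps Boxing Express either.
Kettlebell 30 starts before Strength Power ends → Strength Power and Kettlebell 30 overlap.
Spin Lab starts after Strength Power ends, so nothing later overlaps Strength Power either.
Spin Lab starts after Kettlebell 30 ends, so nothing later overlaps Kettlebell 30 either.
Yoga Power starts after Spin Lab ends.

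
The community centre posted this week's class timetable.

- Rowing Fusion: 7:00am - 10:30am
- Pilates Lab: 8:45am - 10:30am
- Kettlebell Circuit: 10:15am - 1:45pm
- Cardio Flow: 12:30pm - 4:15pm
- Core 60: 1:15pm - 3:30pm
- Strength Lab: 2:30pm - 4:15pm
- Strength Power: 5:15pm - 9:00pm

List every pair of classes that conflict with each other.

Sorted by start: Rowing Fusion, Pilates Lab, Kettlebell Circuit, Cardio Flow, Core 60, Strength Lab, Strength Power.
Pilates Lab starts before Rowing Fusion ends → Rowing Fusion and Pilates Lab overlap.
Kettlebell Circuit starts before Rowing Fusion ends → Rowing Fusion and Kettlebell Circuit overlap.
Cardio Flow starts after Rowing Fusion ends, so Rowing Fusion has no further overlaps.
Kettlebell Circuit starts before Pilates Lab ends → Pilates Lab and Kettlebell Circuit overlap.
Cardio Flow starts after Pilates Lab ends, so Pilates Lab has no further overlaps.
Cardio Flow starts before Kettlebell Circuit ends → Kettlebell Circuit and Cardio Flow overlap.
Core 60 starts before Kettlebell Circuit ends → Kettlebell Circuit and Core 60 overlap.
Strength Lab starts after Kettlebell Circuit ends, so Kettlebell Circuit has no further overlaps.
Core 60 starts before Cardio Flow ends → Cardio Flow and Core 60 overlap.
Strength Lab starts before Cardio Flow ends → Cardio Flow and Strength Lab overlap.
Strength Power starts after Cardio Flow ends.
Strength Lab starts before Core 60 ends → Core 60 and Strength Lab overlap.
Strength Power starts after Core 60 ends.
Strength Power starts after Strength Lab ends.

Cardio Flow & Core 60, Cardio Flow & Kettlebell Circuit, Cardio Flow & Strength Lab, Core 60 & Kettlebell Circuit, Core 60 & Strength Lab, Kettlebell Circuit & Pilates Lab, Kettlebell Circuit & Rowing Fusion, Pilates Lab & Rowing Fusion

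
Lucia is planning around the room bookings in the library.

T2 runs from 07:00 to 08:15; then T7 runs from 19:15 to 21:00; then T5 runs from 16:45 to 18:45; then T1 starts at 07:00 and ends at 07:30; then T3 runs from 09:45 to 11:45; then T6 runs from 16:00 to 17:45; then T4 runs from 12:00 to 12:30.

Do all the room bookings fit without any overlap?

Sorted by start: T1, T2, T3, T4, T6, T5, T7.
T2 starts before T1 ends → T1 and T2 overlap.
That's a conflict, so the schedule is not conflict-free.

No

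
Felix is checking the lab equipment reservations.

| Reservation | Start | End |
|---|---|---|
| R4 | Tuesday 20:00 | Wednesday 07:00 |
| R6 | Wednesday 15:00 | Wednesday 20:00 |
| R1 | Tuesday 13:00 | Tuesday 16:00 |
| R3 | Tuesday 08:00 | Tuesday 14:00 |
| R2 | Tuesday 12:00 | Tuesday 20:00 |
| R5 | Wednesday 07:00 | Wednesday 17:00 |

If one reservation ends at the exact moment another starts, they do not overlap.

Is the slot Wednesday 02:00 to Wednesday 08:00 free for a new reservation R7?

R3: ends Tuesday 14:00 at or before R7 starts Wednesday 02:00 → clear.
R2: ends Tuesday 20:00 at or before R7 starts Wednesday 02:00 → clear.
R1: ends Tuesday 16:00 at or before R7 starts Wednesday 02:00 → clear.
R4: starts Tuesday 20:00 before R7 ends Wednesday 08:00, and ends Wednesday 07:00 after R7 starts Wednesday 02:00 → overlap.
R5: starts Wednesday 07:00 before R7 ends Wednesday 08:00, and ends Wednesday 17:00 after R7 starts Wednesday 02:00 → overlap.
R6: starts Wednesday 15:00 at or after R7 ends Wednesday 08:00 → clear.
R7 overlaps R4, R5.

No — it overlaps R4, R5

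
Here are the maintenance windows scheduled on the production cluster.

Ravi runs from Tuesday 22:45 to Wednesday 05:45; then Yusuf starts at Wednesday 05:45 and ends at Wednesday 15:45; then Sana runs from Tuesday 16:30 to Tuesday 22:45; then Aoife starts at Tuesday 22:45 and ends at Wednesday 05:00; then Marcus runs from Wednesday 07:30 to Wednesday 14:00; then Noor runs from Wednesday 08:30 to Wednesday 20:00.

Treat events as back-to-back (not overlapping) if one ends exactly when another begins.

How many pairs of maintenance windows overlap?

Check each pair: they overlap iff neither finishes before the other starts.
Sorted by start: Sana, Aoife, Ravi, Yusuf, Marcus, Noor.
Aoife starts exactly when Sana ends (back-to-back, no overlap), so nothing later overlaps Sana either.
Ravi starts before Aoife ends → Aoife and Ravi overlap.
Yusuf starts after Aoife ends, so nothing later overlaps Aoife either.
Yusuf starts exactly when Ravi ends (back-to-back, no overlap), so nothing later overlaps Ravi either.
Marcus starts before Yusuf ends → Yusuf and Marcus overlap.
Noor starts before Yusuf ends → Yusuf and Noor overlap.
Noor starts before Marcus ends → Marcus and Noor overlap.
Overlapping pairs: Aoife & Ravi, Marcus & Noor, Marcus & Yusuf, Noor & Yusuf — 4 in total.

4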